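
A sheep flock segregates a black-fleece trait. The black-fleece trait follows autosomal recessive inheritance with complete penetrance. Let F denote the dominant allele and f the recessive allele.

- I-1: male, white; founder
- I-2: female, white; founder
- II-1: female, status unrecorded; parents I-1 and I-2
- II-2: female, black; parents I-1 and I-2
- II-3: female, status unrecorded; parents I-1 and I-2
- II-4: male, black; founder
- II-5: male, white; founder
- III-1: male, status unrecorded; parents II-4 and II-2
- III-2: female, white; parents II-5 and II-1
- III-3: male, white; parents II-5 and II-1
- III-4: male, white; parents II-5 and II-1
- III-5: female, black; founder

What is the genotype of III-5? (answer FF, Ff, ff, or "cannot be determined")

III-5 is black, so III-5 is ff.

ff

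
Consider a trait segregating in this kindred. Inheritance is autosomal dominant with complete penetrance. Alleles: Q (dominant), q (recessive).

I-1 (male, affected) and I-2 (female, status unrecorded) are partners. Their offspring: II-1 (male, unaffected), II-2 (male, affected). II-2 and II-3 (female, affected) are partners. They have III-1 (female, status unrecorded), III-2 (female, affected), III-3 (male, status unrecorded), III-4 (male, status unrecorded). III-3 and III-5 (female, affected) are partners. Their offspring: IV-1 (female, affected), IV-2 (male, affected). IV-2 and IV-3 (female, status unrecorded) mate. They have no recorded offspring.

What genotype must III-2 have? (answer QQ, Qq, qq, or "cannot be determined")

cannot be determined

III-2's phenotype allows QQ or Qq, and no parent or child forces a single allele at both positions; consistent genotype assignments exist with III-2 as QQ or Qq.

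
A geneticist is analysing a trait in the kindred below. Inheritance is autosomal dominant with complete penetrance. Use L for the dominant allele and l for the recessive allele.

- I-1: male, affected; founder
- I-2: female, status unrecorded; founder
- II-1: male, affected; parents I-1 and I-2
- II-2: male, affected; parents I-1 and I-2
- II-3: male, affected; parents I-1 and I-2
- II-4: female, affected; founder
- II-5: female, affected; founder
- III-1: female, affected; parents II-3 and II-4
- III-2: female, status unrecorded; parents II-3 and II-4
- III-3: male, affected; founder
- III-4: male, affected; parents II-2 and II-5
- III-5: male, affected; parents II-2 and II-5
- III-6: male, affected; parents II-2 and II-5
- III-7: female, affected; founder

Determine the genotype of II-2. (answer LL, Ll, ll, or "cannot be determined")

II-2's phenotype allows LL or Ll, and no parent or child forces a single allele at both positions; consistent genotype assignments exist with II-2 as LL or Ll.

cannot be determined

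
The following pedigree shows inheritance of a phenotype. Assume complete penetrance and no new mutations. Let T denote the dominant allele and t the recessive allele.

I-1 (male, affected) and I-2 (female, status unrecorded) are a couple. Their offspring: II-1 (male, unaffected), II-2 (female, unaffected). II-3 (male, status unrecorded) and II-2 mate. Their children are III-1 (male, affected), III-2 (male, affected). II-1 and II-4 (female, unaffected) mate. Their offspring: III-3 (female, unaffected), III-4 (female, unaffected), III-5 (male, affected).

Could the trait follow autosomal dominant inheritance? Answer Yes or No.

Under autosomal dominant, III-5 (affected, male) cannot arise from II-1 (unaffected) × II-4 (unaffected).

No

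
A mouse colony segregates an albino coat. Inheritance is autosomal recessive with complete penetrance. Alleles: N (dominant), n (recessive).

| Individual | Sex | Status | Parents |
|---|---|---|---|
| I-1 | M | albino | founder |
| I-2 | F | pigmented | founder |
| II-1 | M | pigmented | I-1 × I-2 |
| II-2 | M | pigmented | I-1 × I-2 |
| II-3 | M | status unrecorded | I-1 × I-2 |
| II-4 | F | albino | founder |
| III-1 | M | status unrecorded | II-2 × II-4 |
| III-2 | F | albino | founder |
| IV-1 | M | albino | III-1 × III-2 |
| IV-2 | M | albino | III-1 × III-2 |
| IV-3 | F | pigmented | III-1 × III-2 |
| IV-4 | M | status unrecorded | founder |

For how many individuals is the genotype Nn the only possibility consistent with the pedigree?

4

Obligate heterozygotes: II-1 is pigmented so carries N and received n from I-1 (nn), so II-1 is Nn; II-2 is pigmented so carries N and received n from I-1 (nn), so II-2 is Nn; III-1 passed N to IV-3 (Nn, whose n came from III-2) and received n from II-4 (nn), so III-1 is Nn; IV-3 is pigmented so carries N and received n from III-2 (nn), so IV-3 is Nn.
Every other individual is either homozygous by phenotype or has at least one consistent homozygous assignment, so the count is 4.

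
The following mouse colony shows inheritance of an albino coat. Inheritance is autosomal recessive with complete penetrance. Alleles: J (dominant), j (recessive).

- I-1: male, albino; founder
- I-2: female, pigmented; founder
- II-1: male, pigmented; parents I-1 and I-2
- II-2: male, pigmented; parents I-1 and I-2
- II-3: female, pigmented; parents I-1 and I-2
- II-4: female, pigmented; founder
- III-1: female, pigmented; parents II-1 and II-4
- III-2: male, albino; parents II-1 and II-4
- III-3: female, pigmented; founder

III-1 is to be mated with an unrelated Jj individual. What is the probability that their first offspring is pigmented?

II-1 is pigmented so carries J and received j from I-1 (jj), so II-1 is Jj.
II-4 is pigmented so carries J and passed j to III-2 (jj), so II-4 is Jj.
III-1 is a pigmented offspring of II-1 (Jj) × II-4 (Jj), whose cross gives 1/4 JJ : 1/2 Jj : 1/4 jj; conditioning on being pigmented, III-1 is JJ with probability 1/3, Jj with probability 2/3.
Summing over parental genotype combinations, P(offspring is pigmented) = 1/3·1 + 2/3·3/4 = 5/6.

5/6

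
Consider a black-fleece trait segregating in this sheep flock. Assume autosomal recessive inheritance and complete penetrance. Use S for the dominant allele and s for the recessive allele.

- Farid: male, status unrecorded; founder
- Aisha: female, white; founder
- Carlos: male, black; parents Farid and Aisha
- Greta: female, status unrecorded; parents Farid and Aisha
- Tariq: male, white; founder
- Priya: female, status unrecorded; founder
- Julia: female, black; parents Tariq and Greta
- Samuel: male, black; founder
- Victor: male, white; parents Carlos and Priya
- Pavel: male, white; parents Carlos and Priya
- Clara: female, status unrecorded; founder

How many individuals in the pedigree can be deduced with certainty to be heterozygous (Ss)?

4

Obligate heterozygotes: Aisha is white so carries S and passed s to Carlos (ss), so Aisha is Ss; Tariq is white so carries S and passed s to Julia (ss), so Tariq is Ss; Victor is white so carries S and received s from Carlos (ss), so Victor is Ss; Pavel is white so carries S and received s from Carlos (ss), so Pavel is Ss.
Every other individual is either homozygous by phenotype or has at least one consistent homozygous assignment, so the count is 4.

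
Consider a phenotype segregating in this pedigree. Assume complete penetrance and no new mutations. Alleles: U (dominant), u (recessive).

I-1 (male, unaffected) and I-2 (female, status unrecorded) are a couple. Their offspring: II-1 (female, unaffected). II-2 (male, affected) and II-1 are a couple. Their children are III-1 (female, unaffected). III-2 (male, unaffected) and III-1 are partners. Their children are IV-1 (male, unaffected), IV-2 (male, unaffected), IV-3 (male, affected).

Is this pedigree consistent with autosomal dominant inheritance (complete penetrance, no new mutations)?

No

Under autosomal dominant, IV-3 (affected, male) cannot arise from III-2 (unaffected) × III-1 (unaffected).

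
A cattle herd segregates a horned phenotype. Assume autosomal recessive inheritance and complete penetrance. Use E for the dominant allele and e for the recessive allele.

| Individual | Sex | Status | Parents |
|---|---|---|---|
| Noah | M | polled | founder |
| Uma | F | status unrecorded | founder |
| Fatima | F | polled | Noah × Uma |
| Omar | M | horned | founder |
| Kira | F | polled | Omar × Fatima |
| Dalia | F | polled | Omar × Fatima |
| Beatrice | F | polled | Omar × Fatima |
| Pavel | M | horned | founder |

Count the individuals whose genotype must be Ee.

3

Obligate heterozygotes: Kira is polled so carries E and received e from Omar (ee), so Kira is Ee; Dalia is polled so carries E and received e from Omar (ee), so Dalia is Ee; Beatrice is polled so carries E and received e from Omar (ee), so Beatrice is Ee.
Every other individual is either homozygous by phenotype or has at least one consistent homozygous assignment, so the count is 3.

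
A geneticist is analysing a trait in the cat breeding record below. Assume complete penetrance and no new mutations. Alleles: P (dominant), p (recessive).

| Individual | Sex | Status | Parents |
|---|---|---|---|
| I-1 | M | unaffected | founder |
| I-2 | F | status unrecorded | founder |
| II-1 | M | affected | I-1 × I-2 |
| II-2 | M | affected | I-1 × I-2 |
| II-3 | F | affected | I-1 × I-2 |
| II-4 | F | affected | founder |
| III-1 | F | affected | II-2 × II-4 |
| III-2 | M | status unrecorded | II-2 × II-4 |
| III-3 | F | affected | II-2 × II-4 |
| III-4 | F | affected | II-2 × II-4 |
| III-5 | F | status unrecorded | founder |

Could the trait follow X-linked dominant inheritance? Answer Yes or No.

A consistent assignment under X-linked dominant exists: I-1 X^p Y, I-2 X^P X^P, II-1 X^P Y, II-2 X^P Y, II-3 X^P X^p, II-4 X^P X^P, III-1 X^P X^P, III-2 X^P Y, III-3 X^P X^P, III-4 X^P X^P, III-5 X^P X^P.
In this assignment every recorded phenotype matches its genotype and every non-founder's genotype is obtainable from its parents' genotypes, so the pedigree is consistent.

Yes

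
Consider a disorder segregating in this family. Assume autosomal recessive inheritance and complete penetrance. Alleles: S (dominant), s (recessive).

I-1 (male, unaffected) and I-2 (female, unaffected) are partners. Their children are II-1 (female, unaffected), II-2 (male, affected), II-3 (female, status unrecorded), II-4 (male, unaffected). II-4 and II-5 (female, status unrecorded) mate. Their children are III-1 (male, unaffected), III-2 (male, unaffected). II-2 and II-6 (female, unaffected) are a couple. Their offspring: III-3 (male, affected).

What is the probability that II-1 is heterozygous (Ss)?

2/3

I-1 is unaffected so carries S and passed s to II-2 (ss), so I-1 is Ss.
I-2 is unaffected so carries S and passed s to II-2 (ss), so I-2 is Ss.
Their cross gives offspring ratios 1/4 SS : 1/2 Ss : 1/4 ss. Conditioning on II-1 being unaffected, P(Ss) = 1/2 / 3/4 = 2/3.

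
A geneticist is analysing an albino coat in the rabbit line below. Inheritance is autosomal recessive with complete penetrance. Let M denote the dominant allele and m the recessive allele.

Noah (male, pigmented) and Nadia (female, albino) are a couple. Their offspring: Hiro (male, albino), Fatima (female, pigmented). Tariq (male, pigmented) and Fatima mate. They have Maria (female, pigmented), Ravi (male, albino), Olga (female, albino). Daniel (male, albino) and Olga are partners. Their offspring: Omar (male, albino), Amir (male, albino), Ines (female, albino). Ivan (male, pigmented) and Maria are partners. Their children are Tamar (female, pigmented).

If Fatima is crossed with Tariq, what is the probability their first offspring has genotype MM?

1/4

Fatima is pigmented so carries M and received m from Nadia (mm), so Fatima is Mm.
Tariq is pigmented so carries M and passed m to Ravi (mm), so Tariq is Mm.
The cross gives 1/4 MM : 1/2 Mm : 1/4 mm, so P(offspring has genotype MM) = 1/4.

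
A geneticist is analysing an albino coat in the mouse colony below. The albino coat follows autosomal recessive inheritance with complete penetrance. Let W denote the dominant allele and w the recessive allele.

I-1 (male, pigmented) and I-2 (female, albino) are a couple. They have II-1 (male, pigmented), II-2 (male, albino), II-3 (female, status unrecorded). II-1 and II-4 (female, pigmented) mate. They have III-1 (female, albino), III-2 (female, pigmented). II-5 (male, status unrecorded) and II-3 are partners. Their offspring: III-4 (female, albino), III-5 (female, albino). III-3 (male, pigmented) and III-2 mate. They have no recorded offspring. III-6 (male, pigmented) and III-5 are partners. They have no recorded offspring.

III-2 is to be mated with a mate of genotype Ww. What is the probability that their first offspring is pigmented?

II-1 is pigmented so carries W and received w from I-2 (ww), so II-1 is Ww.
II-4 is pigmented so carries W and passed w to III-1 (ww), so II-4 is Ww.
III-2 is a pigmented offspring of II-1 (Ww) × II-4 (Ww), whose cross gives 1/4 WW : 1/2 Ww : 1/4 ww; conditioning on being pigmented, III-2 is WW with probability 1/3, Ww with probability 2/3.
Summing over parental genotype combinations, P(offspring is pigmented) = 1/3·1 + 2/3·3/4 = 5/6.

5/6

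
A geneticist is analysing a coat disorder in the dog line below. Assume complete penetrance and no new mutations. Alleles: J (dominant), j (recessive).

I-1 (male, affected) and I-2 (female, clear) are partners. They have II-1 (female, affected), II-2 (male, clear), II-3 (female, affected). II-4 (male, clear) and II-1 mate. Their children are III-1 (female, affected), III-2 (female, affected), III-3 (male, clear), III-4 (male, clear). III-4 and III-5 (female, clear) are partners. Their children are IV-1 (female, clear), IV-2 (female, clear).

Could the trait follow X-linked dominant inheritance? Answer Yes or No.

Yes

A consistent assignment under X-linked dominant exists: I-1 X^J Y, I-2 X^j X^j, II-1 X^J X^j, II-2 X^j Y, II-3 X^J X^j, II-4 X^j Y, III-1 X^J X^j, III-2 X^J X^j, III-3 X^j Y, III-4 X^j Y, III-5 X^j X^j, IV-1 X^j X^j, IV-2 X^j X^j.
In this assignment every recorded phenotype matches its genotype and every non-founder's genotype is obtainable from its parents' genotypes, so the pedigree is consistent.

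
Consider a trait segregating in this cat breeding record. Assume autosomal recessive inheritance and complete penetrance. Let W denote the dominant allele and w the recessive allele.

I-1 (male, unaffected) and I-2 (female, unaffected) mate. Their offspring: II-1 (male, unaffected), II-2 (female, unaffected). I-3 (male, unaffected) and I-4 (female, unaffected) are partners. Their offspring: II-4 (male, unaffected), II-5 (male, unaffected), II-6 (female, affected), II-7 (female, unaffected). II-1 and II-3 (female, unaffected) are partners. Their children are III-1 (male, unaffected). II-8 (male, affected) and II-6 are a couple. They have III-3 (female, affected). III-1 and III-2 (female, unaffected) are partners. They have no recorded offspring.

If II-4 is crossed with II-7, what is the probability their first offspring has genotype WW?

4/9

I-3 is unaffected so carries W and passed w to II-6 (ww), so I-3 is Ww.
I-4 is unaffected so carries W and passed w to II-6 (ww), so I-4 is Ww.
II-4 is an unaffected offspring of I-3 (Ww) × I-4 (Ww), whose cross gives 1/4 WW : 1/2 Ww : 1/4 ww; conditioning on being unaffected, II-4 is WW with probability 1/3, Ww with probability 2/3.
II-7 is an unaffected offspring of I-3 (Ww) × I-4 (Ww), whose cross gives 1/4 WW : 1/2 Ww : 1/4 ww; conditioning on being unaffected, II-7 is WW with probability 1/3, Ww with probability 2/3.
Summing over parental genotype combinations, P(offspring has genotype WW) = 1/9·1 + 2/9·1/2 + 2/9·1/2 + 4/9·1/4 = 4/9.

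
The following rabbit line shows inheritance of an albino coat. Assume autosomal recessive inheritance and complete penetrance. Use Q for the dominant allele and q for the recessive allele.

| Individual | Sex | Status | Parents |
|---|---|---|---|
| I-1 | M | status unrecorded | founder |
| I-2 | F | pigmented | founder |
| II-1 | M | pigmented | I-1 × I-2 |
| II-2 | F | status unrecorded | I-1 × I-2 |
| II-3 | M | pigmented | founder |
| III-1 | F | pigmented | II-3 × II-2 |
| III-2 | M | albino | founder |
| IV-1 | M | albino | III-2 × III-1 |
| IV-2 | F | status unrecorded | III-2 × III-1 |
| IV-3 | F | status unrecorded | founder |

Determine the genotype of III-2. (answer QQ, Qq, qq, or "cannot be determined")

qq

III-2 is albino, so III-2 is qq.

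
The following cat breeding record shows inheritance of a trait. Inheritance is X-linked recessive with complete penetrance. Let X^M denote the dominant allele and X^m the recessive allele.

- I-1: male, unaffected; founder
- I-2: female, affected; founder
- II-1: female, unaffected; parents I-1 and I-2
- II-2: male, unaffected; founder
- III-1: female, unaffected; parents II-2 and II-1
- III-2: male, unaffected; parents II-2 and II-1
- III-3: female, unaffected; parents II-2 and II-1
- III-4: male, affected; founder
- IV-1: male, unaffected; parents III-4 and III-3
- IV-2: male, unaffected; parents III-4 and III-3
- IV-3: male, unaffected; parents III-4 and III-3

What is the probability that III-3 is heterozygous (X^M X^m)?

1/9

II-2 is unaffected, so II-2 is X^M Y.
II-1 is unaffected so carries M and received m from I-2 (X^m X^m), so II-1 is X^M X^m.
Their cross gives offspring ratios 1/2 X^M X^M : 1/2 X^M X^m. Conditioning on III-3 being unaffected, P(X^M X^m) = 1/2 / 1 = 1/2 before taking III-3's own offspring into account.
III-4 is affected, so III-4 is X^m Y.
Now use III-3's offspring. Probability of each recorded status — unaffected son IV-1: 1/2 if III-3 is X^M X^m, 1 if X^M X^M; unaffected son IV-2: 1/2 if III-3 is X^M X^m, 1 if X^M X^M; unaffected son IV-3: 1/2 if III-3 is X^M X^m, 1 if X^M X^M.
Bayes: P(X^M X^m) = 1/2·1/8 / (1/2·1/8 + 1/2·1) = 1/9.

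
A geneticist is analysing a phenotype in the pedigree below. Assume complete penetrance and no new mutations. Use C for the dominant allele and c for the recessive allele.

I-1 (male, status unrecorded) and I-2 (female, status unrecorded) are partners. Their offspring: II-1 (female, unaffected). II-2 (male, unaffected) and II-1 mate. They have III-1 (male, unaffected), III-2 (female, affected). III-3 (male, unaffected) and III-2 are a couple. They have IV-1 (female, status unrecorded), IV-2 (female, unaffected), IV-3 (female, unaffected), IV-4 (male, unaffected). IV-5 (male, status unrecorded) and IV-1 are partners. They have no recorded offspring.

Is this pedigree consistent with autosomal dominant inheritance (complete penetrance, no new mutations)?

Under autosomal dominant, III-2 (affected, female) cannot arise from II-2 (unaffected) × II-1 (unaffected).

No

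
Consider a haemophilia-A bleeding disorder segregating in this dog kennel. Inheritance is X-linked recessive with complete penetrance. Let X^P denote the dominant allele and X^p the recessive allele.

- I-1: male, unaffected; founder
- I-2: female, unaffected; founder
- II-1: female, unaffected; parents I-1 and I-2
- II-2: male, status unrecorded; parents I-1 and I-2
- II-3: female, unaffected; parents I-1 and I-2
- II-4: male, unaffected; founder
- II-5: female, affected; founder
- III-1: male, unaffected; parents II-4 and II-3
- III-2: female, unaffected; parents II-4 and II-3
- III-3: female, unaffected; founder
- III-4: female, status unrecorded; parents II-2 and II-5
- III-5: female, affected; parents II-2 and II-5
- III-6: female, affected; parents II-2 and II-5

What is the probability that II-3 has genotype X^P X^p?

1/3

I-1 is unaffected, so I-1 is X^P Y.
I-2 is unaffected so carries P and passed p to II-2 (X^p Y), so I-2 is X^P X^p.
Their cross gives offspring ratios 1/2 X^P X^P : 1/2 X^P X^p. Conditioning on II-3 being unaffected, P(X^P X^p) = 1/2 / 1 = 1/2 before taking II-3's own offspring into account.
II-4 is unaffected, so II-4 is X^P Y.
Now use II-3's offspring. Probability of each recorded status — unaffected son III-1: 1/2 if II-3 is X^P X^p, 1 if X^P X^P. (III-2: equally likely either way, so uninformative.)
Bayes: P(X^P X^p) = 1/2·1/2 / (1/2·1/2 + 1/2·1) = 1/3.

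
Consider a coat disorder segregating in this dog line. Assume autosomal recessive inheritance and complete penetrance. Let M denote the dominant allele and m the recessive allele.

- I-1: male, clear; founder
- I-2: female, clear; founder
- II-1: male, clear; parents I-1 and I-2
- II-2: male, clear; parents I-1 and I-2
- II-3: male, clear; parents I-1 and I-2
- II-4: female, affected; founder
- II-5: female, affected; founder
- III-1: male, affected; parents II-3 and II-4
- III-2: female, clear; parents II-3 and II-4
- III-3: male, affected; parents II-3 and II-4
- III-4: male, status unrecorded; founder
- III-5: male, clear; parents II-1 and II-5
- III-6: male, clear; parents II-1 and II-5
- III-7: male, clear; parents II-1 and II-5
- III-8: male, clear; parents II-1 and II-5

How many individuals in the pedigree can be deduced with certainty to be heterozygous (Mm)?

Obligate heterozygotes: II-3 is clear so carries M and passed m to III-1 (mm), so II-3 is Mm; III-2 is clear so carries M and received m from II-4 (mm), so III-2 is Mm; III-5 is clear so carries M and received m from II-5 (mm), so III-5 is Mm; III-6 is clear so carries M and received m from II-5 (mm), so III-6 is Mm; III-7 is clear so carries M and received m from II-5 (mm), so III-7 is Mm; III-8 is clear so carries M and received m from II-5 (mm), so III-8 is Mm.
Every other individual is either homozygous by phenotype or has at least one consistent homozygous assignment, so the count is 6.

6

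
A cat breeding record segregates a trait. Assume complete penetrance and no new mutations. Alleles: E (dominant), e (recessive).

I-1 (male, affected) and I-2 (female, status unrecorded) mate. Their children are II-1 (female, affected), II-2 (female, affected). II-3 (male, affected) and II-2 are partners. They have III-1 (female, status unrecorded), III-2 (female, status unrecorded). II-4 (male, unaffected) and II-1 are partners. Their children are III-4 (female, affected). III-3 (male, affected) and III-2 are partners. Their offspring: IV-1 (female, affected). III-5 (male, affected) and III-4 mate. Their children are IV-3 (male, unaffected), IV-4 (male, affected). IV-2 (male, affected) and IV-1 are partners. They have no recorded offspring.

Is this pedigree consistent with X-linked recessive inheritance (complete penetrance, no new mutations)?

Under X-linked recessive, III-4 (affected, female) cannot arise from II-4 (unaffected) × II-1 (affected).

No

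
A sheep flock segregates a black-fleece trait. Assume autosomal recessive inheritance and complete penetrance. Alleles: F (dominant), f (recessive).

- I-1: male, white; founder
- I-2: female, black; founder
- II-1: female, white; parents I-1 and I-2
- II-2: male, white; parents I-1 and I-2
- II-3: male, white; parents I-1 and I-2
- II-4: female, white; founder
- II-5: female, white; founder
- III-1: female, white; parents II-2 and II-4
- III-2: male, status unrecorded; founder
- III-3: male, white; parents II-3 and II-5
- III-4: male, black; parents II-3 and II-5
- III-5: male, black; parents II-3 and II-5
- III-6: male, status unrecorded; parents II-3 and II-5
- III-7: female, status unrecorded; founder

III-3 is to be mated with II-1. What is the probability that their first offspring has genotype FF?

1/3

II-3 is white so carries F and received f from I-2 (ff), so II-3 is Ff.
II-5 is white so carries F and passed f to III-4 (ff), so II-5 is Ff.
III-3 is a white offspring of II-3 (Ff) × II-5 (Ff), whose cross gives 1/4 FF : 1/2 Ff : 1/4 ff; conditioning on being white, III-3 is FF with probability 1/3, Ff with probability 2/3.
II-1 is white so carries F and received f from I-2 (ff), so II-1 is Ff.
Summing over parental genotype combinations, P(offspring has genotype FF) = 1/3·1/2 + 2/3·1/4 = 1/3.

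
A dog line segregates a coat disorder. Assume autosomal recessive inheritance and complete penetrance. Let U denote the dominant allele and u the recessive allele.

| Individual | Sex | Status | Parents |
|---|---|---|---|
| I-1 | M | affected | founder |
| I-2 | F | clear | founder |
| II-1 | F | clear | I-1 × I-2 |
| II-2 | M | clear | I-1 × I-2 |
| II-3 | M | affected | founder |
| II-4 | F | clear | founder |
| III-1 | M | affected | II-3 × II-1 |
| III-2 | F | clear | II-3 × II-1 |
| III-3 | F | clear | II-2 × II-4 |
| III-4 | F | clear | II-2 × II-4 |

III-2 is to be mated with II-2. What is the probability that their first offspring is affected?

1/4

III-2 is clear so carries U and received u from II-3 (uu), so III-2 is Uu.
II-2 is clear so carries U and received u from I-1 (uu), so II-2 is Uu.
The cross gives 1/4 UU : 1/2 Uu : 1/4 uu, so P(offspring is affected) = 1/4.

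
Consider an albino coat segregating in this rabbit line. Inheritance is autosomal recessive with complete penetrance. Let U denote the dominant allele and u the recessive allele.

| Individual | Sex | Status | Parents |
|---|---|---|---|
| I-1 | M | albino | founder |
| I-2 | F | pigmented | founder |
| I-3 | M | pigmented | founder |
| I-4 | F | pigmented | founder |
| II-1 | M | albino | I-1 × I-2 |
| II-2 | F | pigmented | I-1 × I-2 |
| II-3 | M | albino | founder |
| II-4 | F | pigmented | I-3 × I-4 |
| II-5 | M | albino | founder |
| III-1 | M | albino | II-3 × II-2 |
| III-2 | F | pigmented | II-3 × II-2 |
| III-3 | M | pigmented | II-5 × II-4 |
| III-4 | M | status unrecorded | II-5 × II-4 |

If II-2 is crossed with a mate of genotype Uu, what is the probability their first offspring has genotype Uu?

II-2 is pigmented so carries U and received u from I-1 (uu), so II-2 is Uu.
The cross gives 1/4 UU : 1/2 Uu : 1/4 uu, so P(offspring has genotype Uu) = 1/2.

1/2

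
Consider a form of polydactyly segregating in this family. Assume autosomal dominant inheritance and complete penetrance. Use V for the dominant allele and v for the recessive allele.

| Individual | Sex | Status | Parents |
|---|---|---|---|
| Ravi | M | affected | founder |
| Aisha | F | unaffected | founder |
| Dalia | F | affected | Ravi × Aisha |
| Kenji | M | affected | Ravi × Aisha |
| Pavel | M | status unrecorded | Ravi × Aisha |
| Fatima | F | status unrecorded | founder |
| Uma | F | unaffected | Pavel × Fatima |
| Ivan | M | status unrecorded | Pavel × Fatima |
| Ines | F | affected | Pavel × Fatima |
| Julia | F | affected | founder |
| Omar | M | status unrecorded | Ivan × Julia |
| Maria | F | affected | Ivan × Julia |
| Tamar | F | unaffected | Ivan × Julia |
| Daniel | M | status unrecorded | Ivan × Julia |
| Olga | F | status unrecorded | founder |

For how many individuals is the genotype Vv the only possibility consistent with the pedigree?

3

Obligate heterozygotes: Dalia is affected so carries V and received v from Aisha (vv), so Dalia is Vv; Kenji is affected so carries V and received v from Aisha (vv), so Kenji is Vv; Julia is affected so carries V and passed v to Tamar (vv), so Julia is Vv.
Every other individual is either homozygous by phenotype or has at least one consistent homozygous assignment, so the count is 3.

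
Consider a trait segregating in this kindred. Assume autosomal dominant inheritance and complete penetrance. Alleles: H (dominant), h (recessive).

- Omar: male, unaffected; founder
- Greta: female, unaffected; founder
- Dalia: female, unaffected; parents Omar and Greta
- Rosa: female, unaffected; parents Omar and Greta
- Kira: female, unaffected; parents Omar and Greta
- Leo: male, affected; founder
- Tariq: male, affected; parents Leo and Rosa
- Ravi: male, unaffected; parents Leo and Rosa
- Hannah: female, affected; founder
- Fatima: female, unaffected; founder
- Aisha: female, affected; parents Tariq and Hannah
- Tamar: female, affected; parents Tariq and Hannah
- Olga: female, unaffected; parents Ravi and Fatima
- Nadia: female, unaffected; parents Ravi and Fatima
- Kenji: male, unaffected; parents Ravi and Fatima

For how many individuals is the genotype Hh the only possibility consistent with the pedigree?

Obligate heterozygotes: Leo is affected so carries H and passed h to Ravi (hh), so Leo is Hh; Tariq is affected so carries H and received h from Rosa (hh), so Tariq is Hh.
Every other individual is either homozygous by phenotype or has at least one consistent homozygous assignment, so the count is 2.

2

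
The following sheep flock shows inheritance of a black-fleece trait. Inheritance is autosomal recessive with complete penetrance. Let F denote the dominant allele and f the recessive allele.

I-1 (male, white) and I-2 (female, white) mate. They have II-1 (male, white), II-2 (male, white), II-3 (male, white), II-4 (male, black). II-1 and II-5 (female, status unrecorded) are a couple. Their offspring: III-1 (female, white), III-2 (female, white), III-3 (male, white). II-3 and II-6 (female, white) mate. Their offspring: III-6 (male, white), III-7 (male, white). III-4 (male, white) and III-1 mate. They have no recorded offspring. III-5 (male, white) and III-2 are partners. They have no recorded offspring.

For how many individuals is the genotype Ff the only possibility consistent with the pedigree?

Obligate heterozygotes: I-1 is white so carries F and passed f to II-4 (ff), so I-1 is Ff; I-2 is white so carries F and passed f to II-4 (ff), so I-2 is Ff.
Every other individual is either homozygous by phenotype or has at least one consistent homozygous assignment, so the count is 2.

2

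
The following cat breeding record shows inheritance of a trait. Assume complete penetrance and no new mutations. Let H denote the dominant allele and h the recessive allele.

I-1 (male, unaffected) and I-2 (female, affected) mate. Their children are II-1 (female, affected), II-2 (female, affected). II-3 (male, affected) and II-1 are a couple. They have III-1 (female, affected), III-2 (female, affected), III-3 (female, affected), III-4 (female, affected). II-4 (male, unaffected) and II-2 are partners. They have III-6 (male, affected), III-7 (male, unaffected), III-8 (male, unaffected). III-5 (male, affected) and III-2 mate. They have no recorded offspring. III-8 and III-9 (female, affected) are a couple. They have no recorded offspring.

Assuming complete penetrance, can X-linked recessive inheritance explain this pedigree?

No

Under X-linked recessive, II-1 (affected, female) cannot arise from I-1 (unaffected) × I-2 (affected).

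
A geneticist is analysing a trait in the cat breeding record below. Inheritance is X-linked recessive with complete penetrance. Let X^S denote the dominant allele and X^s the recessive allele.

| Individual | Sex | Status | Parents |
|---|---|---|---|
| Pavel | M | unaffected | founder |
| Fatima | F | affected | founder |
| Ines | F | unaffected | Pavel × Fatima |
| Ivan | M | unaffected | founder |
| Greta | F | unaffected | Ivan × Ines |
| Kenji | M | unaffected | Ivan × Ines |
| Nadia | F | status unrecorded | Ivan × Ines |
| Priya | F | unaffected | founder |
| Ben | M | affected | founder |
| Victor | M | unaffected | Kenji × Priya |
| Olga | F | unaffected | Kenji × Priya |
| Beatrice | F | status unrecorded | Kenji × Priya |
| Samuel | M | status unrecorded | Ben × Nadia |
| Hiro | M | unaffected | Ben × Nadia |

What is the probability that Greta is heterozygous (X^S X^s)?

Ivan is unaffected, so Ivan is X^S Y.
Ines is unaffected so carries S and received s from Fatima (X^s X^s), so Ines is X^S X^s.
Their cross gives offspring ratios 1/2 X^S X^S : 1/2 X^S X^s. Conditioning on Greta being unaffected, P(X^S X^s) = 1/2 / 1 = 1/2.

1/2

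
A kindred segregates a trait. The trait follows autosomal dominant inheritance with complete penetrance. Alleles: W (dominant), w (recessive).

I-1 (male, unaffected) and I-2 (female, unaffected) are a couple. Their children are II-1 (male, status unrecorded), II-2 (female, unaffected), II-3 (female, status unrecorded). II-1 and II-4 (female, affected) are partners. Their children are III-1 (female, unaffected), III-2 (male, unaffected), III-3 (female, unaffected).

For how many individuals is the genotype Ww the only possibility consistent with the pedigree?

1

Obligate heterozygotes: II-4 is affected so carries W and passed w to III-1 (ww), so II-4 is Ww.
Every other individual is either homozygous by phenotype or has at least one consistent homozygous assignment, so the count is 1.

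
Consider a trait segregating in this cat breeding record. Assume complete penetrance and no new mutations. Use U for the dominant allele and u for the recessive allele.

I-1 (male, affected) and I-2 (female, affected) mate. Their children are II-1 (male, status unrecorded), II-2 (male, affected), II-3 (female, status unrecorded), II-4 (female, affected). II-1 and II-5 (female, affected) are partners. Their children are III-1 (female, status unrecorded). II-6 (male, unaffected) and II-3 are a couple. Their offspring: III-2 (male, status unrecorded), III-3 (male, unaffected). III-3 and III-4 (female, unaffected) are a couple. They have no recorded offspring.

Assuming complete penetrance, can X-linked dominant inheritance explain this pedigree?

A consistent assignment under X-linked dominant exists: I-1 X^U Y, I-2 X^U X^u, II-1 X^U Y, II-2 X^U Y, II-3 X^U X^u, II-4 X^U X^U, II-5 X^U X^U, II-6 X^u Y, III-1 X^U X^U, III-2 X^U Y, III-3 X^u Y, III-4 X^u X^u.
In this assignment every recorded phenotype matches its genotype and every non-founder's genotype is obtainable from its parents' genotypes, so the pedigree is consistent.

Yes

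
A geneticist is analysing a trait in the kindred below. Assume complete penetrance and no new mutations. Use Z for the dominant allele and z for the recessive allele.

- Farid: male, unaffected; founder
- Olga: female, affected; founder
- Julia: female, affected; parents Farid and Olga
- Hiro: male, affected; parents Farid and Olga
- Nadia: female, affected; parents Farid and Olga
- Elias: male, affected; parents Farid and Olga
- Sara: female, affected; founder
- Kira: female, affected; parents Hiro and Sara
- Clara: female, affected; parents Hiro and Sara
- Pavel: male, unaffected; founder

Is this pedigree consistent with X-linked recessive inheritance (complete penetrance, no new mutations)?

No

Under X-linked recessive, Julia (affected, female) cannot arise from Farid (unaffected) × Olga (affected).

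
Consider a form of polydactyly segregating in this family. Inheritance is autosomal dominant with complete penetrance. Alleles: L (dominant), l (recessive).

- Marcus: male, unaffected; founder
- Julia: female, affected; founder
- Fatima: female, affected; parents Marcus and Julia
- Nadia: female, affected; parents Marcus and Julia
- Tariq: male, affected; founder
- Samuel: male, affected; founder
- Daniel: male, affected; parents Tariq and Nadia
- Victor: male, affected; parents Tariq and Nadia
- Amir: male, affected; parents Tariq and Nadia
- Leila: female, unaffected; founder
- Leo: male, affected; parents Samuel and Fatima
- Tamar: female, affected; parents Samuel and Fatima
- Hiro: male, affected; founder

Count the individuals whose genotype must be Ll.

Obligate heterozygotes: Fatima is affected so carries L and received l from Marcus (ll), so Fatima is Ll; Nadia is affected so carries L and received l from Marcus (ll), so Nadia is Ll.
Every other individual is either homozygous by phenotype or has at least one consistent homozygous assignment, so the count is 2.

2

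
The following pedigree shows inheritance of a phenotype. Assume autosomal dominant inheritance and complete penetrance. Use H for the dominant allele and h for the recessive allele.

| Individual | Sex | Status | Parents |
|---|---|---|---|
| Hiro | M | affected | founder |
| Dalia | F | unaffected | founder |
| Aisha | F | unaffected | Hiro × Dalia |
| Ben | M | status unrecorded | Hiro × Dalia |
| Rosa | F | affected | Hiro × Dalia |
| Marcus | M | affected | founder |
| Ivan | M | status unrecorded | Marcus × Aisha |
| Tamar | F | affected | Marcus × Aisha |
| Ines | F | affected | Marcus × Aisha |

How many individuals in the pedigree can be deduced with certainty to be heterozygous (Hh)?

Obligate heterozygotes: Hiro is affected so carries H and passed h to Aisha (hh), so Hiro is Hh; Rosa is affected so carries H and received h from Dalia (hh), so Rosa is Hh; Tamar is affected so carries H and received h from Aisha (hh), so Tamar is Hh; Ines is affected so carries H and received h from Aisha (hh), so Ines is Hh.
Every other individual is either homozygous by phenotype or has at least one consistent homozygous assignment, so the count is 4.

4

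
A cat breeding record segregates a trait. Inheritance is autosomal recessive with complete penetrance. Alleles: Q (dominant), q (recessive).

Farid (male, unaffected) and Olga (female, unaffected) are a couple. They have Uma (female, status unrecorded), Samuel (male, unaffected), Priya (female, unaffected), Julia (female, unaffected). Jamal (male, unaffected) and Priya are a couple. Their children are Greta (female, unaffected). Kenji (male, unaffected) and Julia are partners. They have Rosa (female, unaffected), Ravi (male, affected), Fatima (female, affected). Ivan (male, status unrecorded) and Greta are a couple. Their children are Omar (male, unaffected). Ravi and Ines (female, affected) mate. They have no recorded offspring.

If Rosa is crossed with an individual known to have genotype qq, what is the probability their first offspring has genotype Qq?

Kenji is unaffected so carries Q and passed q to Ravi (qq), so Kenji is Qq.
Julia is unaffected so carries Q and passed q to Ravi (qq), so Julia is Qq.
Rosa is an unaffected offspring of Kenji (Qq) × Julia (Qq), whose cross gives 1/4 QQ : 1/2 Qq : 1/4 qq; conditioning on being unaffected, Rosa is QQ with probability 1/3, Qq with probability 2/3.
Summing over parental genotype combinations, P(offspring has genotype Qq) = 1/3·1 + 2/3·1/2 = 2/3.

2/3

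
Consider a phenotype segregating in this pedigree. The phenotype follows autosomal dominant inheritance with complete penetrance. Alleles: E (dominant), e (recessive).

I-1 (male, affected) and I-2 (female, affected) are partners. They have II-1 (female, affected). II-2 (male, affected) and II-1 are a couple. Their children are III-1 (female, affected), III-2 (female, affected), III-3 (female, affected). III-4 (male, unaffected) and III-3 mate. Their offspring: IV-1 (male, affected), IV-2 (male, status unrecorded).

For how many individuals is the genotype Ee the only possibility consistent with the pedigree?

Obligate heterozygotes: IV-1 is affected so carries E and received e from III-4 (ee), so IV-1 is Ee.
Every other individual is either homozygous by phenotype or has at least one consistent homozygous assignment, so the count is 1.

1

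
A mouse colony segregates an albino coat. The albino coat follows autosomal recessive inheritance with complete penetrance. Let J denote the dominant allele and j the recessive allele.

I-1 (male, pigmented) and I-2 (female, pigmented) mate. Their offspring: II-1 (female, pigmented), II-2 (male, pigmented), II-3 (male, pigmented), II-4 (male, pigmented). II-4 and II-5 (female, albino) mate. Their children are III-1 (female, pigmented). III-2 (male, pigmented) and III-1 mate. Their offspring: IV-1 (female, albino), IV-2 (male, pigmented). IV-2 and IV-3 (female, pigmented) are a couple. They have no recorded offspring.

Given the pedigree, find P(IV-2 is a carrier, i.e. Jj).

III-2 is pigmented so carries J and passed j to IV-1 (jj), so III-2 is Jj.
III-1 is pigmented so carries J and received j from II-5 (jj), so III-1 is Jj.
Their cross gives offspring ratios 1/4 JJ : 1/2 Jj : 1/4 jj. Conditioning on IV-2 being pigmented, P(Jj) = 1/2 / 3/4 = 2/3.

2/3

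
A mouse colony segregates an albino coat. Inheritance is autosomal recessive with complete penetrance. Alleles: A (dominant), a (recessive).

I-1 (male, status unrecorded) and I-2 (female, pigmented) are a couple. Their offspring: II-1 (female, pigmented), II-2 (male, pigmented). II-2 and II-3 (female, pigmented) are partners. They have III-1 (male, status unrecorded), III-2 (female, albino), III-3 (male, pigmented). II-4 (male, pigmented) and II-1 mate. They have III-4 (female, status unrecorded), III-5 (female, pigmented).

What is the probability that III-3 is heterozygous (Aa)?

2/3

II-2 is pigmented so carries A and passed a to III-2 (aa), so II-2 is Aa.
II-3 is pigmented so carries A and passed a to III-2 (aa), so II-3 is Aa.
Their cross gives offspring ratios 1/4 AA : 1/2 Aa : 1/4 aa. Conditioning on III-3 being pigmented, P(Aa) = 1/2 / 3/4 = 2/3.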